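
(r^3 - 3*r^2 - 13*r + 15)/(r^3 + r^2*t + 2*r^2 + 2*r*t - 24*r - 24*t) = (r^3 - 3*r^2 - 13*r + 15)/(r^3 + r^2*t + 2*r^2 + 2*r*t - 24*r - 24*t)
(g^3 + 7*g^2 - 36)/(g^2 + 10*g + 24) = (g^2 + g - 6)/(g + 4)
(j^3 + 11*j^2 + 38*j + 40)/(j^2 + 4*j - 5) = (j^2 + 6*j + 8)/(j - 1)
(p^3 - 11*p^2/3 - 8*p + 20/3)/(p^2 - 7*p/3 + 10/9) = 3*(p^2 - 3*p - 10)/(3*p - 5)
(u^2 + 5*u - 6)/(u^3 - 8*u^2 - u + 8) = (u + 6)/(u^2 - 7*u - 8)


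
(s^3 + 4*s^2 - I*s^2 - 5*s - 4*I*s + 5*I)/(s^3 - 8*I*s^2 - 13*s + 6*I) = (s^2 + 4*s - 5)/(s^2 - 7*I*s - 6)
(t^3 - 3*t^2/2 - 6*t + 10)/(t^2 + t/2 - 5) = t - 2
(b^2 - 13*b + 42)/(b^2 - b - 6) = (-b^2 + 13*b - 42)/(-b^2 + b + 6)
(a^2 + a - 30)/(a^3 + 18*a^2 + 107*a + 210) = (a - 5)/(a^2 + 12*a + 35)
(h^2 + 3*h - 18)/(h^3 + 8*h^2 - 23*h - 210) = (h - 3)/(h^2 + 2*h - 35)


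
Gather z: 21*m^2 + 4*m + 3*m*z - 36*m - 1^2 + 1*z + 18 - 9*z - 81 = 21*m^2 - 32*m + z*(3*m - 8) - 64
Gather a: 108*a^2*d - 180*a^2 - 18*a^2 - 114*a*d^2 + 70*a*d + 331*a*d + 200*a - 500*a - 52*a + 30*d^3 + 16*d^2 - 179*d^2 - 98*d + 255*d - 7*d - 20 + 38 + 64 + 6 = a^2*(108*d - 198) + a*(-114*d^2 + 401*d - 352) + 30*d^3 - 163*d^2 + 150*d + 88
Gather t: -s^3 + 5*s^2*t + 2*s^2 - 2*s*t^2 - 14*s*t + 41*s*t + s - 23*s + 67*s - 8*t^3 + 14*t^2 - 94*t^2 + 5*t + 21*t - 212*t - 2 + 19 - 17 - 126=-s^3 + 2*s^2 + 45*s - 8*t^3 + t^2*(-2*s - 80) + t*(5*s^2 + 27*s - 186) - 126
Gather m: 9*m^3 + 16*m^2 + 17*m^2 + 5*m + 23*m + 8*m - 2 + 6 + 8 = 9*m^3 + 33*m^2 + 36*m + 12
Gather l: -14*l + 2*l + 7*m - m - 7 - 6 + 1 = -12*l + 6*m - 12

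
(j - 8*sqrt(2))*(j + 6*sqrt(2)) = j^2 - 2*sqrt(2)*j - 96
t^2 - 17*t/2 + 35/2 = (t - 5)*(t - 7/2)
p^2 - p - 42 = (p - 7)*(p + 6)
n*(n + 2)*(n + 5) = n^3 + 7*n^2 + 10*n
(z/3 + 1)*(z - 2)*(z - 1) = z^3/3 - 7*z/3 + 2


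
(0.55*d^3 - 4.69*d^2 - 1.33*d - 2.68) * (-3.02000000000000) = -1.661*d^3 + 14.1638*d^2 + 4.0166*d + 8.0936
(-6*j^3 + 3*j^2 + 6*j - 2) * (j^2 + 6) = -6*j^5 + 3*j^4 - 30*j^3 + 16*j^2 + 36*j - 12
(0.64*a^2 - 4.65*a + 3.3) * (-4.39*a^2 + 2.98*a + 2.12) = -2.8096*a^4 + 22.3207*a^3 - 26.9872*a^2 - 0.0240000000000009*a + 6.996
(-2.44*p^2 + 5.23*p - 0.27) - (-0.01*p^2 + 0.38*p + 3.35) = -2.43*p^2 + 4.85*p - 3.62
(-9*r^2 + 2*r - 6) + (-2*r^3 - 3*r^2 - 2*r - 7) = -2*r^3 - 12*r^2 - 13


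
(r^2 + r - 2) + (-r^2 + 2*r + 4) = 3*r + 2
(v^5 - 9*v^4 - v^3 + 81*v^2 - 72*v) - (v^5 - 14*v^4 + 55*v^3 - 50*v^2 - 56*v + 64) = 5*v^4 - 56*v^3 + 131*v^2 - 16*v - 64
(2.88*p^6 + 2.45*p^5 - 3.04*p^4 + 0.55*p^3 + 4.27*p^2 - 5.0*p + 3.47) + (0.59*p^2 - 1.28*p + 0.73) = 2.88*p^6 + 2.45*p^5 - 3.04*p^4 + 0.55*p^3 + 4.86*p^2 - 6.28*p + 4.2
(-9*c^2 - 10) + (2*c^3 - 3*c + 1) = 2*c^3 - 9*c^2 - 3*c - 9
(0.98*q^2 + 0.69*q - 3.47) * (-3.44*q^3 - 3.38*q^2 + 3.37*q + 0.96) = -3.3712*q^5 - 5.686*q^4 + 12.9072*q^3 + 14.9947*q^2 - 11.0315*q - 3.3312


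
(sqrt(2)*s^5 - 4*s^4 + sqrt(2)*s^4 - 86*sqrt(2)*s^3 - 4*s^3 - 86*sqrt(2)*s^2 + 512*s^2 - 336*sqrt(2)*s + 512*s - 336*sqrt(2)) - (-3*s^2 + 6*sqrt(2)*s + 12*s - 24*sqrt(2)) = sqrt(2)*s^5 - 4*s^4 + sqrt(2)*s^4 - 86*sqrt(2)*s^3 - 4*s^3 - 86*sqrt(2)*s^2 + 515*s^2 - 342*sqrt(2)*s + 500*s - 312*sqrt(2)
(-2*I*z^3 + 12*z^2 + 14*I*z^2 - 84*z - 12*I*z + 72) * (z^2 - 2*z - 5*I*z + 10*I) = -2*I*z^5 + 2*z^4 + 18*I*z^4 - 18*z^3 - 100*I*z^3 + 40*z^2 + 564*I*z^2 - 24*z - 1200*I*z + 720*I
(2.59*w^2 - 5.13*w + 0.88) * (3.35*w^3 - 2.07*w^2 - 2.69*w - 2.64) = 8.6765*w^5 - 22.5468*w^4 + 6.6*w^3 + 5.1405*w^2 + 11.176*w - 2.3232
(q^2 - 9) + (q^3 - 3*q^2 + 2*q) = q^3 - 2*q^2 + 2*q - 9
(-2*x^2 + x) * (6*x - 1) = -12*x^3 + 8*x^2 - x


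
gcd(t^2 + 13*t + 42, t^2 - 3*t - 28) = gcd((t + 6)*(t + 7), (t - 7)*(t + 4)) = 1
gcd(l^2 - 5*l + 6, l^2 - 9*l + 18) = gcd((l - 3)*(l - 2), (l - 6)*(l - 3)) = l - 3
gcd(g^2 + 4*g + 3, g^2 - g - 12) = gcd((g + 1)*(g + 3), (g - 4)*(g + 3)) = g + 3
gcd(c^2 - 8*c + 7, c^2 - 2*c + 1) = c - 1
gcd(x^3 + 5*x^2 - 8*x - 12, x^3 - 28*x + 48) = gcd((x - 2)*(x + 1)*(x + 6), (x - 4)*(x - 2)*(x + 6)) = x^2 + 4*x - 12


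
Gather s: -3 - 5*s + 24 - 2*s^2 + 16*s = -2*s^2 + 11*s + 21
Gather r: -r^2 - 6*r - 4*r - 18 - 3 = -r^2 - 10*r - 21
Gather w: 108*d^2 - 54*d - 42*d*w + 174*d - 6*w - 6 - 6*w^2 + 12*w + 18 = 108*d^2 + 120*d - 6*w^2 + w*(6 - 42*d) + 12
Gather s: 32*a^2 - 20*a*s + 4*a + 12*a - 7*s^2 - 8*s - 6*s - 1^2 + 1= 32*a^2 + 16*a - 7*s^2 + s*(-20*a - 14)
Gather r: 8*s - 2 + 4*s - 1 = 12*s - 3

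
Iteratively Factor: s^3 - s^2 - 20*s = (s)*(s^2 - s - 20) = s*(s + 4)*(s - 5)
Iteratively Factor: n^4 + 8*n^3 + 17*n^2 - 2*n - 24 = (n + 2)*(n^3 + 6*n^2 + 5*n - 12) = (n + 2)*(n + 4)*(n^2 + 2*n - 3) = (n - 1)*(n + 2)*(n + 4)*(n + 3)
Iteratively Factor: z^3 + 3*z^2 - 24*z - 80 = (z + 4)*(z^2 - z - 20) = (z - 5)*(z + 4)*(z + 4)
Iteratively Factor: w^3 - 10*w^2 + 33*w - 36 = (w - 3)*(w^2 - 7*w + 12) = (w - 3)^2*(w - 4)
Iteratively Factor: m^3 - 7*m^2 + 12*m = (m - 4)*(m^2 - 3*m) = (m - 4)*(m - 3)*(m)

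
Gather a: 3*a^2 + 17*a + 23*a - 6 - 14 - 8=3*a^2 + 40*a - 28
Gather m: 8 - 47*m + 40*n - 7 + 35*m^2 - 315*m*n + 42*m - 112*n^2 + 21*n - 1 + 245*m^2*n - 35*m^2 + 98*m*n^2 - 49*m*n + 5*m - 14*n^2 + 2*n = 245*m^2*n + m*(98*n^2 - 364*n) - 126*n^2 + 63*n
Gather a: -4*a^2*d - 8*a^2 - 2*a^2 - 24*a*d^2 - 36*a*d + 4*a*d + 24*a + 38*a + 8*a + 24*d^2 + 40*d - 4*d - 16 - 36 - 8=a^2*(-4*d - 10) + a*(-24*d^2 - 32*d + 70) + 24*d^2 + 36*d - 60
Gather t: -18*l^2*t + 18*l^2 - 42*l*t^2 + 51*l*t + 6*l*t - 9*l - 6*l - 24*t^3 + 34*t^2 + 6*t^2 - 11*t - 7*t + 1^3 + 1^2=18*l^2 - 15*l - 24*t^3 + t^2*(40 - 42*l) + t*(-18*l^2 + 57*l - 18) + 2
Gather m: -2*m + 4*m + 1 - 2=2*m - 1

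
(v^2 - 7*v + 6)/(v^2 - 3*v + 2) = (v - 6)/(v - 2)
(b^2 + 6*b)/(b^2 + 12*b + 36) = b/(b + 6)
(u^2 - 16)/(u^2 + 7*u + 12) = (u - 4)/(u + 3)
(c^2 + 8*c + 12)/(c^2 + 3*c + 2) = (c + 6)/(c + 1)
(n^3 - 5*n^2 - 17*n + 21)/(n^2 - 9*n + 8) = (n^2 - 4*n - 21)/(n - 8)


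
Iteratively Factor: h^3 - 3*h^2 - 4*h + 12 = (h - 2)*(h^2 - h - 6) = (h - 2)*(h + 2)*(h - 3)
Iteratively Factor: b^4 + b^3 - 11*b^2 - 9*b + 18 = (b + 2)*(b^3 - b^2 - 9*b + 9) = (b + 2)*(b + 3)*(b^2 - 4*b + 3) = (b - 1)*(b + 2)*(b + 3)*(b - 3)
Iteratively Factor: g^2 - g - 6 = (g + 2)*(g - 3)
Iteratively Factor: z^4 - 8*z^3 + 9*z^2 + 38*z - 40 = (z - 1)*(z^3 - 7*z^2 + 2*z + 40) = (z - 1)*(z + 2)*(z^2 - 9*z + 20) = (z - 4)*(z - 1)*(z + 2)*(z - 5)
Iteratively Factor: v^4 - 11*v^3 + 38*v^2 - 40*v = (v - 4)*(v^3 - 7*v^2 + 10*v) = v*(v - 4)*(v^2 - 7*v + 10) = v*(v - 5)*(v - 4)*(v - 2)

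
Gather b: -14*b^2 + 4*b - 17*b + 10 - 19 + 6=-14*b^2 - 13*b - 3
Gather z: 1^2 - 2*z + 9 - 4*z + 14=24 - 6*z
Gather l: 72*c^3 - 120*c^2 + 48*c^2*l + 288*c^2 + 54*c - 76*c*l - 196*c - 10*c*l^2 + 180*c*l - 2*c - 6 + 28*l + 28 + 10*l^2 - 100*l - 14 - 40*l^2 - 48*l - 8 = 72*c^3 + 168*c^2 - 144*c + l^2*(-10*c - 30) + l*(48*c^2 + 104*c - 120)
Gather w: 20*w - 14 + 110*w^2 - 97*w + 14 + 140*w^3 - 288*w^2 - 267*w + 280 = 140*w^3 - 178*w^2 - 344*w + 280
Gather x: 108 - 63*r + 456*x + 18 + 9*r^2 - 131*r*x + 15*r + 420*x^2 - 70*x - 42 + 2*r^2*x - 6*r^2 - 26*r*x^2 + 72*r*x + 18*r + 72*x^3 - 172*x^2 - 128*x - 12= 3*r^2 - 30*r + 72*x^3 + x^2*(248 - 26*r) + x*(2*r^2 - 59*r + 258) + 72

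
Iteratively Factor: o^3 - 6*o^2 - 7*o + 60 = (o + 3)*(o^2 - 9*o + 20) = (o - 4)*(o + 3)*(o - 5)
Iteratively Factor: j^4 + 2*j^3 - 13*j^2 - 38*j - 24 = (j + 1)*(j^3 + j^2 - 14*j - 24) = (j - 4)*(j + 1)*(j^2 + 5*j + 6) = (j - 4)*(j + 1)*(j + 2)*(j + 3)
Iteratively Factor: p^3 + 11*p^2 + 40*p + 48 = (p + 4)*(p^2 + 7*p + 12) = (p + 4)^2*(p + 3)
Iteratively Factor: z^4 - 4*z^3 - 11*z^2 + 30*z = (z - 5)*(z^3 + z^2 - 6*z) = z*(z - 5)*(z^2 + z - 6) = z*(z - 5)*(z - 2)*(z + 3)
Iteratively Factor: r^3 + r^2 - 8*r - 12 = (r + 2)*(r^2 - r - 6) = (r + 2)^2*(r - 3)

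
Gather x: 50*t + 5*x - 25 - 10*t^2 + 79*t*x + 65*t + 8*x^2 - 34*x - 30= -10*t^2 + 115*t + 8*x^2 + x*(79*t - 29) - 55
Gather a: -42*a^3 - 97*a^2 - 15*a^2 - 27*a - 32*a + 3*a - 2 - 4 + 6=-42*a^3 - 112*a^2 - 56*a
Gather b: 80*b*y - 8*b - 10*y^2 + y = b*(80*y - 8) - 10*y^2 + y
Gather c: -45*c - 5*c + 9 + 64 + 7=80 - 50*c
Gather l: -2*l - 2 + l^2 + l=l^2 - l - 2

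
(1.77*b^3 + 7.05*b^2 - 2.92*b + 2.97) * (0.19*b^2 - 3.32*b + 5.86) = 0.3363*b^5 - 4.5369*b^4 - 13.5886*b^3 + 51.5717*b^2 - 26.9716*b + 17.4042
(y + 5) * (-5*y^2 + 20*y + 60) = -5*y^3 - 5*y^2 + 160*y + 300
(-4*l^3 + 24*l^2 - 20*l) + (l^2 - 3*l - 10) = -4*l^3 + 25*l^2 - 23*l - 10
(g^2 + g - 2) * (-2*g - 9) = -2*g^3 - 11*g^2 - 5*g + 18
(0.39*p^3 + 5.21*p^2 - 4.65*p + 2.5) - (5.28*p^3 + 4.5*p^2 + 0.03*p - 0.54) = -4.89*p^3 + 0.71*p^2 - 4.68*p + 3.04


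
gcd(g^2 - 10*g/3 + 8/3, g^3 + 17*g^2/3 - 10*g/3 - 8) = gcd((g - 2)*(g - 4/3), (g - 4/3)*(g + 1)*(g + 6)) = g - 4/3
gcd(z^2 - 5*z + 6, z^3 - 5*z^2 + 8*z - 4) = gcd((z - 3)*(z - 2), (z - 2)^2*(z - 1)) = z - 2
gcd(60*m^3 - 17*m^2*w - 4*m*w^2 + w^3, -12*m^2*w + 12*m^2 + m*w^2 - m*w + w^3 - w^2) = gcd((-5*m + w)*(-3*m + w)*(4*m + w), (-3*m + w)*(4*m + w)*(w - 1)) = -12*m^2 + m*w + w^2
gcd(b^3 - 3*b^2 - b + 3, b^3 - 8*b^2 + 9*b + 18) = b^2 - 2*b - 3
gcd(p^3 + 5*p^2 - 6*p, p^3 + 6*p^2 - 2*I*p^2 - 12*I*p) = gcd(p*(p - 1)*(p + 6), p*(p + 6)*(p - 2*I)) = p^2 + 6*p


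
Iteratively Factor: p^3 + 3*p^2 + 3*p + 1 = (p + 1)*(p^2 + 2*p + 1) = (p + 1)^2*(p + 1)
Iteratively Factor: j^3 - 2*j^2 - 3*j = (j)*(j^2 - 2*j - 3) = j*(j + 1)*(j - 3)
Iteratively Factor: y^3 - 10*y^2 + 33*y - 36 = (y - 3)*(y^2 - 7*y + 12) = (y - 3)^2*(y - 4)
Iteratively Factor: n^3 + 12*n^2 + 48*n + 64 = (n + 4)*(n^2 + 8*n + 16) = (n + 4)^2*(n + 4)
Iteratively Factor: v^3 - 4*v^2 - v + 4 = (v - 4)*(v^2 - 1) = (v - 4)*(v - 1)*(v + 1)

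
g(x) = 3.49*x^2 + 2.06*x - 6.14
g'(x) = 6.98*x + 2.06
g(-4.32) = 50.09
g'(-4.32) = -28.09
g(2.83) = 27.64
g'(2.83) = 21.81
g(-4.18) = 46.23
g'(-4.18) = -27.12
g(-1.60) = -0.50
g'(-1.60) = -9.11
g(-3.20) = 23.01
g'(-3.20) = -20.28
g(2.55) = 21.81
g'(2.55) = 19.86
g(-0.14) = -6.36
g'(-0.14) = 1.08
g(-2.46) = 9.91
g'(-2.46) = -15.11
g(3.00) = 31.45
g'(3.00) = 23.00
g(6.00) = 131.86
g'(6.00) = 43.94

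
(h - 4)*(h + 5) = h^2 + h - 20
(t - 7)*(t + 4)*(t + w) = t^3 + t^2*w - 3*t^2 - 3*t*w - 28*t - 28*w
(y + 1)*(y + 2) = y^2 + 3*y + 2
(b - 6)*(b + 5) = b^2 - b - 30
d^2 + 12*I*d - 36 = (d + 6*I)^2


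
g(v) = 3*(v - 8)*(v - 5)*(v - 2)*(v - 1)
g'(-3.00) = -3516.00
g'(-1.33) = -1367.33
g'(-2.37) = -2558.40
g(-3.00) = 5280.00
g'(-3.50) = -4417.50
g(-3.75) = 8424.20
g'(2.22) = 62.52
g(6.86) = -181.16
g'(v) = 3*(v - 8)*(v - 5)*(v - 2) + 3*(v - 8)*(v - 5)*(v - 1) + 3*(v - 8)*(v - 2)*(v - 1) + 3*(v - 5)*(v - 2)*(v - 1) = 12*v^3 - 144*v^2 + 486*v - 438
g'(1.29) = -24.93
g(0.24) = 148.22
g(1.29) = -15.38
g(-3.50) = 7257.94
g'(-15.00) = -80628.00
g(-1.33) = 1374.70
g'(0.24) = -329.49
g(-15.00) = 375360.00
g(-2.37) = 3376.59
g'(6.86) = -6.68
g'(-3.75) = -4918.31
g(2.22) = 12.94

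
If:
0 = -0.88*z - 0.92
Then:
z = -1.05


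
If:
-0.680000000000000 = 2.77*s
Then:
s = -0.25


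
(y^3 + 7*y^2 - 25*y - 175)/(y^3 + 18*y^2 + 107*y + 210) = (y - 5)/(y + 6)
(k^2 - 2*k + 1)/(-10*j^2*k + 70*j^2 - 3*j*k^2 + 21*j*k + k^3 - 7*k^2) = (-k^2 + 2*k - 1)/(10*j^2*k - 70*j^2 + 3*j*k^2 - 21*j*k - k^3 + 7*k^2)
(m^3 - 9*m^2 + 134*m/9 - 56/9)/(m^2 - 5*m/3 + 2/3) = (3*m^2 - 25*m + 28)/(3*(m - 1))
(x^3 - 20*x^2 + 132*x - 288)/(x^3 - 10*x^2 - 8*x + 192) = (x - 6)/(x + 4)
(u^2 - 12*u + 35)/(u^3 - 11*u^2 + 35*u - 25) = (u - 7)/(u^2 - 6*u + 5)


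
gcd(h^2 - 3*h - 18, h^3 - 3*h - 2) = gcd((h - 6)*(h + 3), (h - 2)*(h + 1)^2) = 1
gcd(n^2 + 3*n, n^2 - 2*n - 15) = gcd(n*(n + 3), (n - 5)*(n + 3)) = n + 3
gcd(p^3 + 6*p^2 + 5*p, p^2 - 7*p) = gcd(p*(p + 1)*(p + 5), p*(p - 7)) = p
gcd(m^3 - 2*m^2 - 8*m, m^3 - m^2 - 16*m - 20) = m + 2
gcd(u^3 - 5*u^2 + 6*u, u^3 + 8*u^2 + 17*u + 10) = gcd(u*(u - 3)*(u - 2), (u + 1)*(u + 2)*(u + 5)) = 1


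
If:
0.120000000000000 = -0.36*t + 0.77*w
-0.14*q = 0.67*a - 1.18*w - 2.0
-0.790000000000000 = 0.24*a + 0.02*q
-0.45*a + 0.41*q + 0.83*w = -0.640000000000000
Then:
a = -3.43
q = 1.65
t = -7.70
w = -3.45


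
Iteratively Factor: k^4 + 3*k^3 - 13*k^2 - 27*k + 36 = (k - 1)*(k^3 + 4*k^2 - 9*k - 36) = (k - 1)*(k + 3)*(k^2 + k - 12) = (k - 3)*(k - 1)*(k + 3)*(k + 4)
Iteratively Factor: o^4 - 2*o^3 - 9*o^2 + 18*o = (o - 3)*(o^3 + o^2 - 6*o) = (o - 3)*(o + 3)*(o^2 - 2*o) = o*(o - 3)*(o + 3)*(o - 2)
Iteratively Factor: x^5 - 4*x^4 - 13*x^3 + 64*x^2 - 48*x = (x)*(x^4 - 4*x^3 - 13*x^2 + 64*x - 48) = x*(x - 3)*(x^3 - x^2 - 16*x + 16) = x*(x - 3)*(x - 1)*(x^2 - 16) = x*(x - 3)*(x - 1)*(x + 4)*(x - 4)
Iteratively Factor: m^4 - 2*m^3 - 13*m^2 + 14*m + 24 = (m - 4)*(m^3 + 2*m^2 - 5*m - 6) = (m - 4)*(m + 1)*(m^2 + m - 6) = (m - 4)*(m - 2)*(m + 1)*(m + 3)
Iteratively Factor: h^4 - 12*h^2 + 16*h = (h - 2)*(h^3 + 2*h^2 - 8*h) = (h - 2)*(h + 4)*(h^2 - 2*h) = h*(h - 2)*(h + 4)*(h - 2)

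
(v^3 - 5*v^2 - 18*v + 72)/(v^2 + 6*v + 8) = (v^2 - 9*v + 18)/(v + 2)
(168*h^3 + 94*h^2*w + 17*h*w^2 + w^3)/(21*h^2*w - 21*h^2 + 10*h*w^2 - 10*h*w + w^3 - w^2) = (24*h^2 + 10*h*w + w^2)/(3*h*w - 3*h + w^2 - w)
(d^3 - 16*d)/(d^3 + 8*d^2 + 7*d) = (d^2 - 16)/(d^2 + 8*d + 7)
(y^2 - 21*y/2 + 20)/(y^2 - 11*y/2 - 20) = (2*y - 5)/(2*y + 5)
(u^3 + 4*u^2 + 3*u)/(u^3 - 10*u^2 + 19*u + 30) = u*(u + 3)/(u^2 - 11*u + 30)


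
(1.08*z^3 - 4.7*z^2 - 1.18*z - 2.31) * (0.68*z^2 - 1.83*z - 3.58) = 0.7344*z^5 - 5.1724*z^4 + 3.9322*z^3 + 17.4146*z^2 + 8.4517*z + 8.2698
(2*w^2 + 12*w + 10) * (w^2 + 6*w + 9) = 2*w^4 + 24*w^3 + 100*w^2 + 168*w + 90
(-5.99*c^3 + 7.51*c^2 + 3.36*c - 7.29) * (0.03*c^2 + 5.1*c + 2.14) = -0.1797*c^5 - 30.3237*c^4 + 25.5832*c^3 + 32.9887*c^2 - 29.9886*c - 15.6006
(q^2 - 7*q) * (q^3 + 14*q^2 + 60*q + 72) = q^5 + 7*q^4 - 38*q^3 - 348*q^2 - 504*q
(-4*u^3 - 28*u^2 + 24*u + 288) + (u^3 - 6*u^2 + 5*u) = -3*u^3 - 34*u^2 + 29*u + 288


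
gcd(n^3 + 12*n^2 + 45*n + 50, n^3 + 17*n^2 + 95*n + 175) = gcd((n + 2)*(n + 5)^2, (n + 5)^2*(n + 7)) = n^2 + 10*n + 25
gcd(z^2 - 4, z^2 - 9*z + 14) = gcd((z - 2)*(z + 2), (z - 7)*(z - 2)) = z - 2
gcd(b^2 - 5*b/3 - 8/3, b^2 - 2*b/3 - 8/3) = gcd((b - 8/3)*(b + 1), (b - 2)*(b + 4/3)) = 1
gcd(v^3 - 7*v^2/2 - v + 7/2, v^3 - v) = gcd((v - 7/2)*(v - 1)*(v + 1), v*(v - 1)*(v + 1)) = v^2 - 1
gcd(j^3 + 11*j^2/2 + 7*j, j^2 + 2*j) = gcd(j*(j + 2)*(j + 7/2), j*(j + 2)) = j^2 + 2*j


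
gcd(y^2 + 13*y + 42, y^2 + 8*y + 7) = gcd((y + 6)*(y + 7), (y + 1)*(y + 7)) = y + 7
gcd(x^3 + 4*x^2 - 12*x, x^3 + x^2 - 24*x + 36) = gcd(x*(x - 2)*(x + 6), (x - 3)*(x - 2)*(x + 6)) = x^2 + 4*x - 12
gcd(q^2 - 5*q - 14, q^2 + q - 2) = q + 2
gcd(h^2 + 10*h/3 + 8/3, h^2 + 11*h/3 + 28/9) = h + 4/3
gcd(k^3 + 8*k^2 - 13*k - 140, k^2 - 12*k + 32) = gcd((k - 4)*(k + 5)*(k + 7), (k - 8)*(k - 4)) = k - 4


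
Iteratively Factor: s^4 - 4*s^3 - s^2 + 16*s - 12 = (s - 2)*(s^3 - 2*s^2 - 5*s + 6) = (s - 2)*(s + 2)*(s^2 - 4*s + 3) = (s - 2)*(s - 1)*(s + 2)*(s - 3)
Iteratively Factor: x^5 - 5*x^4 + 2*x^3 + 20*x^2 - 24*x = (x + 2)*(x^4 - 7*x^3 + 16*x^2 - 12*x) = (x - 2)*(x + 2)*(x^3 - 5*x^2 + 6*x) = (x - 2)^2*(x + 2)*(x^2 - 3*x) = x*(x - 2)^2*(x + 2)*(x - 3)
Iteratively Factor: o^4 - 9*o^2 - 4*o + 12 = (o + 2)*(o^3 - 2*o^2 - 5*o + 6) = (o - 1)*(o + 2)*(o^2 - o - 6) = (o - 3)*(o - 1)*(o + 2)*(o + 2)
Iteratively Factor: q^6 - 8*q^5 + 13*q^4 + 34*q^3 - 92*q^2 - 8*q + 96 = (q + 1)*(q^5 - 9*q^4 + 22*q^3 + 12*q^2 - 104*q + 96) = (q - 4)*(q + 1)*(q^4 - 5*q^3 + 2*q^2 + 20*q - 24) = (q - 4)*(q - 3)*(q + 1)*(q^3 - 2*q^2 - 4*q + 8) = (q - 4)*(q - 3)*(q - 2)*(q + 1)*(q^2 - 4) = (q - 4)*(q - 3)*(q - 2)*(q + 1)*(q + 2)*(q - 2)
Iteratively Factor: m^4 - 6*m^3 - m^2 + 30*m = (m - 3)*(m^3 - 3*m^2 - 10*m) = m*(m - 3)*(m^2 - 3*m - 10) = m*(m - 3)*(m + 2)*(m - 5)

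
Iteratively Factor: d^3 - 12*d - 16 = (d + 2)*(d^2 - 2*d - 8) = (d + 2)^2*(d - 4)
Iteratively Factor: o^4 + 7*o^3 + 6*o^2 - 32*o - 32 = (o + 4)*(o^3 + 3*o^2 - 6*o - 8) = (o + 4)^2*(o^2 - o - 2) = (o + 1)*(o + 4)^2*(o - 2)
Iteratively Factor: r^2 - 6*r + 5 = (r - 5)*(r - 1)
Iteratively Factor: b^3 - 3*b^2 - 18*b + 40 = (b - 5)*(b^2 + 2*b - 8) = (b - 5)*(b + 4)*(b - 2)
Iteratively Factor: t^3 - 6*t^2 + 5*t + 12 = (t + 1)*(t^2 - 7*t + 12) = (t - 4)*(t + 1)*(t - 3)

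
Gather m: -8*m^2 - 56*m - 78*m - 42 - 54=-8*m^2 - 134*m - 96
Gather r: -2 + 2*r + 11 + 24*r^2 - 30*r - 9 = 24*r^2 - 28*r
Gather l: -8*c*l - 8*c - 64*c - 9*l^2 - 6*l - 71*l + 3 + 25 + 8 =-72*c - 9*l^2 + l*(-8*c - 77) + 36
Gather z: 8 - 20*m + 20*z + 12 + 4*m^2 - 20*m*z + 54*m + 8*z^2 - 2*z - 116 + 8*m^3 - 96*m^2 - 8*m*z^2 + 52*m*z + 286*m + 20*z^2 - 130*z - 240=8*m^3 - 92*m^2 + 320*m + z^2*(28 - 8*m) + z*(32*m - 112) - 336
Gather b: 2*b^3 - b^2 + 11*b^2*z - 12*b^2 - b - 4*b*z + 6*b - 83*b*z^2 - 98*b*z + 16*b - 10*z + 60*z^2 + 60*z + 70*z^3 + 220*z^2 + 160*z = 2*b^3 + b^2*(11*z - 13) + b*(-83*z^2 - 102*z + 21) + 70*z^3 + 280*z^2 + 210*z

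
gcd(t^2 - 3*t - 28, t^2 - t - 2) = 1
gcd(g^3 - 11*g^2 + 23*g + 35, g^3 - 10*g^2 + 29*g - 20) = g - 5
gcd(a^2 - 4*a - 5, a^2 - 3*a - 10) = a - 5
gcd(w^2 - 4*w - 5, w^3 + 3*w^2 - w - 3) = w + 1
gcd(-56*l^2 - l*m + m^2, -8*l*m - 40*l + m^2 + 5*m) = 8*l - m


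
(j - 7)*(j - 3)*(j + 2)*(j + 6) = j^4 - 2*j^3 - 47*j^2 + 48*j + 252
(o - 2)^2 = o^2 - 4*o + 4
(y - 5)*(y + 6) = y^2 + y - 30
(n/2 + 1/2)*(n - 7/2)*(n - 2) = n^3/2 - 9*n^2/4 + 3*n/4 + 7/2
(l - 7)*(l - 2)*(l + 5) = l^3 - 4*l^2 - 31*l + 70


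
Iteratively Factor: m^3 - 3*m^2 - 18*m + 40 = (m + 4)*(m^2 - 7*m + 10) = (m - 5)*(m + 4)*(m - 2)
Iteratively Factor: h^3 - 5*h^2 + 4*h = (h - 1)*(h^2 - 4*h) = h*(h - 1)*(h - 4)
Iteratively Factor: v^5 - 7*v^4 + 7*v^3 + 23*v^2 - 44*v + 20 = (v - 1)*(v^4 - 6*v^3 + v^2 + 24*v - 20) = (v - 2)*(v - 1)*(v^3 - 4*v^2 - 7*v + 10) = (v - 2)*(v - 1)*(v + 2)*(v^2 - 6*v + 5) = (v - 5)*(v - 2)*(v - 1)*(v + 2)*(v - 1)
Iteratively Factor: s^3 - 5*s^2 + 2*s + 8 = (s - 4)*(s^2 - s - 2) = (s - 4)*(s + 1)*(s - 2)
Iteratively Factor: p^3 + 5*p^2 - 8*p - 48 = (p + 4)*(p^2 + p - 12) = (p - 3)*(p + 4)*(p + 4)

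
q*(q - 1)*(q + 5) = q^3 + 4*q^2 - 5*q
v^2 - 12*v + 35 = (v - 7)*(v - 5)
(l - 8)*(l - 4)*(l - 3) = l^3 - 15*l^2 + 68*l - 96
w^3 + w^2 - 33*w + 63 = (w - 3)^2*(w + 7)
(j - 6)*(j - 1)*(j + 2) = j^3 - 5*j^2 - 8*j + 12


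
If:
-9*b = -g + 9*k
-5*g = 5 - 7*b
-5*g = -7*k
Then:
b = 190/581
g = -45/83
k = -225/581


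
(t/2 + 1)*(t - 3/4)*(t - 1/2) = t^3/2 + 3*t^2/8 - 17*t/16 + 3/8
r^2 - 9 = (r - 3)*(r + 3)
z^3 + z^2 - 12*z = z*(z - 3)*(z + 4)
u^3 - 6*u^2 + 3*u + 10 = (u - 5)*(u - 2)*(u + 1)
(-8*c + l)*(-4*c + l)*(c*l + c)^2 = 32*c^4*l^2 + 64*c^4*l + 32*c^4 - 12*c^3*l^3 - 24*c^3*l^2 - 12*c^3*l + c^2*l^4 + 2*c^2*l^3 + c^2*l^2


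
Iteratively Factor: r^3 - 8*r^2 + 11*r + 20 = (r - 5)*(r^2 - 3*r - 4) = (r - 5)*(r - 4)*(r + 1)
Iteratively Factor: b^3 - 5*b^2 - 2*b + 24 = (b + 2)*(b^2 - 7*b + 12) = (b - 4)*(b + 2)*(b - 3)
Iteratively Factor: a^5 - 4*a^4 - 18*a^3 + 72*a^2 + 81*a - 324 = (a + 3)*(a^4 - 7*a^3 + 3*a^2 + 63*a - 108) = (a - 4)*(a + 3)*(a^3 - 3*a^2 - 9*a + 27) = (a - 4)*(a + 3)^2*(a^2 - 6*a + 9) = (a - 4)*(a - 3)*(a + 3)^2*(a - 3)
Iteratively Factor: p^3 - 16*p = (p - 4)*(p^2 + 4*p) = p*(p - 4)*(p + 4)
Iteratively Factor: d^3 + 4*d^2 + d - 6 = (d + 3)*(d^2 + d - 2) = (d - 1)*(d + 3)*(d + 2)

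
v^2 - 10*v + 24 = (v - 6)*(v - 4)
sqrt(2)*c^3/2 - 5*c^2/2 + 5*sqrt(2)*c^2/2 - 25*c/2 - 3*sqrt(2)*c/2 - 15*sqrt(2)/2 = (c + 5)*(c - 3*sqrt(2))*(sqrt(2)*c/2 + 1/2)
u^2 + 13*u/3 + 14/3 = (u + 2)*(u + 7/3)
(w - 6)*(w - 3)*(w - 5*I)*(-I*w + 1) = -I*w^4 - 4*w^3 + 9*I*w^3 + 36*w^2 - 23*I*w^2 - 72*w + 45*I*w - 90*I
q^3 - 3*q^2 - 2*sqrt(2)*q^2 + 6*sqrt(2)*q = q*(q - 3)*(q - 2*sqrt(2))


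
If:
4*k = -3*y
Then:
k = -3*y/4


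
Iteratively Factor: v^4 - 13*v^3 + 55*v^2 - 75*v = (v - 3)*(v^3 - 10*v^2 + 25*v) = v*(v - 3)*(v^2 - 10*v + 25) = v*(v - 5)*(v - 3)*(v - 5)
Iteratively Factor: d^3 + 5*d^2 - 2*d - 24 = (d + 3)*(d^2 + 2*d - 8) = (d - 2)*(d + 3)*(d + 4)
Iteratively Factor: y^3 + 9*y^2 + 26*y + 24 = (y + 4)*(y^2 + 5*y + 6) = (y + 3)*(y + 4)*(y + 2)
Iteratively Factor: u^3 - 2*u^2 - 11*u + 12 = (u - 1)*(u^2 - u - 12) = (u - 1)*(u + 3)*(u - 4)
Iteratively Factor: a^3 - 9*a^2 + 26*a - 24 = (a - 4)*(a^2 - 5*a + 6) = (a - 4)*(a - 2)*(a - 3)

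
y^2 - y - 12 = (y - 4)*(y + 3)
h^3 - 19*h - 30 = (h - 5)*(h + 2)*(h + 3)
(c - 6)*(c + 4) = c^2 - 2*c - 24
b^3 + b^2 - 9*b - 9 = (b - 3)*(b + 1)*(b + 3)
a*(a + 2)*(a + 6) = a^3 + 8*a^2 + 12*a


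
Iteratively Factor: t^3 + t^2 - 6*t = (t + 3)*(t^2 - 2*t) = (t - 2)*(t + 3)*(t)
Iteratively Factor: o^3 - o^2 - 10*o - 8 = (o - 4)*(o^2 + 3*o + 2) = (o - 4)*(o + 2)*(o + 1)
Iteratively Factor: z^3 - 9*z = (z - 3)*(z^2 + 3*z) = z*(z - 3)*(z + 3)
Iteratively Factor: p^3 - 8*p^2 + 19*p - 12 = (p - 1)*(p^2 - 7*p + 12) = (p - 4)*(p - 1)*(p - 3)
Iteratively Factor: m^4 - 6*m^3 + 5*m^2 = (m - 5)*(m^3 - m^2) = m*(m - 5)*(m^2 - m) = m*(m - 5)*(m - 1)*(m)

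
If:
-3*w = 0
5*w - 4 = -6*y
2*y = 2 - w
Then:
No Solution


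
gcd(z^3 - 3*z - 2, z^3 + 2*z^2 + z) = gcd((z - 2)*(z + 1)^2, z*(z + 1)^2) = z^2 + 2*z + 1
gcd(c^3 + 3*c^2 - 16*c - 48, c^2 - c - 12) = c^2 - c - 12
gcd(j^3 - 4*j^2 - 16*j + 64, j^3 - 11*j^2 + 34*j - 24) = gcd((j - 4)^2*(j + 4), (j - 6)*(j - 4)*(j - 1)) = j - 4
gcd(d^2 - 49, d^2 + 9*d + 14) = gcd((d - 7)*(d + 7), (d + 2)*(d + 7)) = d + 7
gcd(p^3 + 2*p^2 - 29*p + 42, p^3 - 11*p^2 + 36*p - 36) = p^2 - 5*p + 6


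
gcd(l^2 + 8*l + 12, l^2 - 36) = l + 6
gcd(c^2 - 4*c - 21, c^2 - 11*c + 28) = c - 7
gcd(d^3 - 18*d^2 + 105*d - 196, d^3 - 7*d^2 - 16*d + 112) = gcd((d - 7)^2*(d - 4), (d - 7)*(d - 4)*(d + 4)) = d^2 - 11*d + 28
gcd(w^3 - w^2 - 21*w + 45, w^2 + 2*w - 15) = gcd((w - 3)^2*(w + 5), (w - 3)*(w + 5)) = w^2 + 2*w - 15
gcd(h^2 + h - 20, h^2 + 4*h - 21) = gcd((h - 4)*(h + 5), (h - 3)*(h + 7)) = 1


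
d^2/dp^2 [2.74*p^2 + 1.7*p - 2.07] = 5.48000000000000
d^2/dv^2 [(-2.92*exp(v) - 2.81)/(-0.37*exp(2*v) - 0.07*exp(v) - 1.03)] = (0.399748*exp(4*v) + 1.463128*exp(3*v) - 6.458535*exp(2*v) - 4.480327*exp(v) + 2.895227)*exp(v)/(0.050653*exp(6*v) + 0.028749*exp(5*v) + 0.42846*exp(4*v) + 0.160405*exp(3*v) + 1.19274*exp(2*v) + 0.222789*exp(v) + 1.092727)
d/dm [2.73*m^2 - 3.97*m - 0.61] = 5.46*m - 3.97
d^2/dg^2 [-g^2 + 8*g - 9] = -2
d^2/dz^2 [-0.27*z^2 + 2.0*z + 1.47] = -0.540000000000000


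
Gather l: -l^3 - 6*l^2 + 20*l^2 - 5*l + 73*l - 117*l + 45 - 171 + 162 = -l^3 + 14*l^2 - 49*l + 36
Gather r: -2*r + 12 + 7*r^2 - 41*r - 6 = 7*r^2 - 43*r + 6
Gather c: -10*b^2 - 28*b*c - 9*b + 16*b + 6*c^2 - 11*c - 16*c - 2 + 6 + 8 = -10*b^2 + 7*b + 6*c^2 + c*(-28*b - 27) + 12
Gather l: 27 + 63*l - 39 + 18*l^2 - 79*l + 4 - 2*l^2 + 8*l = 16*l^2 - 8*l - 8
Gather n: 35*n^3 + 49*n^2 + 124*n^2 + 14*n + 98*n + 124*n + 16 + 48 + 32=35*n^3 + 173*n^2 + 236*n + 96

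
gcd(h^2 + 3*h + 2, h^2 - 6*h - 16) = h + 2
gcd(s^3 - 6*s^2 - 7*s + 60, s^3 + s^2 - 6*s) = s + 3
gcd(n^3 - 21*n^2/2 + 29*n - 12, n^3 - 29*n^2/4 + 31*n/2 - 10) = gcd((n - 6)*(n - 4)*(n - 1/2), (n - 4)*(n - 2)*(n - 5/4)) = n - 4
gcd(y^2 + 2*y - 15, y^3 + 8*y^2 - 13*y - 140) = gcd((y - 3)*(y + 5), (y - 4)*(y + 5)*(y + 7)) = y + 5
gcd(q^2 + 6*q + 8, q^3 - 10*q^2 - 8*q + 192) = q + 4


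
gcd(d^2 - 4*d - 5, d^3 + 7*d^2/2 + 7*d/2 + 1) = d + 1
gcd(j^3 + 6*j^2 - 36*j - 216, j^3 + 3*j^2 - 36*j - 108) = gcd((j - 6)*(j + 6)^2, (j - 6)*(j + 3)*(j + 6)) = j^2 - 36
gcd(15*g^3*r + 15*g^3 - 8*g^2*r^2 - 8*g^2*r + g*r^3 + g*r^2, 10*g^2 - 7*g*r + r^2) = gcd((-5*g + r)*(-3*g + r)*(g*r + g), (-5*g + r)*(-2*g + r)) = -5*g + r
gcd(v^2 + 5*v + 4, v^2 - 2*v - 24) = v + 4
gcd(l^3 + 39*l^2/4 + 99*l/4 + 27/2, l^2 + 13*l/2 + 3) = l + 6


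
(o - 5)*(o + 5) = o^2 - 25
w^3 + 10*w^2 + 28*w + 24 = (w + 2)^2*(w + 6)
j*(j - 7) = j^2 - 7*j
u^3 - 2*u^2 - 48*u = u*(u - 8)*(u + 6)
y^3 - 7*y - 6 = (y - 3)*(y + 1)*(y + 2)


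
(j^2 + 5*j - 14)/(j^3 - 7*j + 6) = (j + 7)/(j^2 + 2*j - 3)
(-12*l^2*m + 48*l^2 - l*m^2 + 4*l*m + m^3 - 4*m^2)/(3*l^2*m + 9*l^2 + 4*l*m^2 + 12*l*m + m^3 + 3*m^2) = (-4*l*m + 16*l + m^2 - 4*m)/(l*m + 3*l + m^2 + 3*m)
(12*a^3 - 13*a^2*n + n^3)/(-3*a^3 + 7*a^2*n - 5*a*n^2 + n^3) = (-4*a - n)/(a - n)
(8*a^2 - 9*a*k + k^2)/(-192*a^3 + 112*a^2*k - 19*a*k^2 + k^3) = (-a + k)/(24*a^2 - 11*a*k + k^2)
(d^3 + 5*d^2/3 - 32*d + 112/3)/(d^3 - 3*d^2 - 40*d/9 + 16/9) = 3*(3*d^2 + 17*d - 28)/(9*d^2 + 9*d - 4)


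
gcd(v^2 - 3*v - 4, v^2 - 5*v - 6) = v + 1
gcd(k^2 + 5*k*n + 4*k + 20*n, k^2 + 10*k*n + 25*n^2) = k + 5*n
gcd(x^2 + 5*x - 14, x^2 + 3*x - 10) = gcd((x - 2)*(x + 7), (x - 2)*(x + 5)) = x - 2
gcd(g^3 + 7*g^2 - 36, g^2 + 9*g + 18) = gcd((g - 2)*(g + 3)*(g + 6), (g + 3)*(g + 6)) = g^2 + 9*g + 18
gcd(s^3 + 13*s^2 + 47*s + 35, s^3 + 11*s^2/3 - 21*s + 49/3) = s + 7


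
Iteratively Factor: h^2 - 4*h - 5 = (h - 5)*(h + 1)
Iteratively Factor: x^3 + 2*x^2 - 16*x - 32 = (x + 2)*(x^2 - 16) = (x - 4)*(x + 2)*(x + 4)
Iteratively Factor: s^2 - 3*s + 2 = (s - 1)*(s - 2)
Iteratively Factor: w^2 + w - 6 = (w - 2)*(w + 3)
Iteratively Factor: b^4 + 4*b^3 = (b)*(b^3 + 4*b^2) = b*(b + 4)*(b^2) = b^2*(b + 4)*(b)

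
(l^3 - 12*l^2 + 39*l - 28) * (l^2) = l^5 - 12*l^4 + 39*l^3 - 28*l^2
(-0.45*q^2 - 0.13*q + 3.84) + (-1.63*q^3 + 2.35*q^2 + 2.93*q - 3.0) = -1.63*q^3 + 1.9*q^2 + 2.8*q + 0.84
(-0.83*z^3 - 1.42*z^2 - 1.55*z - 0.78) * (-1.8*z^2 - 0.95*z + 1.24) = 1.494*z^5 + 3.3445*z^4 + 3.1098*z^3 + 1.1157*z^2 - 1.181*z - 0.9672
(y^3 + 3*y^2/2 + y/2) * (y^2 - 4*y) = y^5 - 5*y^4/2 - 11*y^3/2 - 2*y^2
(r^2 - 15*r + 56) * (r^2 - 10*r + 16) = r^4 - 25*r^3 + 222*r^2 - 800*r + 896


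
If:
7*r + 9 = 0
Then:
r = -9/7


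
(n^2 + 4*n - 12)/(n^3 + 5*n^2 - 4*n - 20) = (n + 6)/(n^2 + 7*n + 10)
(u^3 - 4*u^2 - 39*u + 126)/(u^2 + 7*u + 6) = (u^2 - 10*u + 21)/(u + 1)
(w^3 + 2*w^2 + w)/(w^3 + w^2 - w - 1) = w/(w - 1)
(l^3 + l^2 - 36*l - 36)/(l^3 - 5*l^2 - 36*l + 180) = (l + 1)/(l - 5)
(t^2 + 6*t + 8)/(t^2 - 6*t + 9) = (t^2 + 6*t + 8)/(t^2 - 6*t + 9)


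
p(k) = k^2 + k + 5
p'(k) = 2*k + 1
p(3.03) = 17.21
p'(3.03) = 7.06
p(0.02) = 5.02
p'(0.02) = 1.04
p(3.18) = 18.29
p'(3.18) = 7.36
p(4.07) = 25.63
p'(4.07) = 9.14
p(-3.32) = 12.70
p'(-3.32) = -5.64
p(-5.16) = 26.47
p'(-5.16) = -9.32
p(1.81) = 10.09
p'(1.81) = 4.62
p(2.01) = 11.05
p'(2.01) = 5.02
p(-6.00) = 35.00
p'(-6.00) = -11.00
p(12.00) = 161.00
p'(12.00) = 25.00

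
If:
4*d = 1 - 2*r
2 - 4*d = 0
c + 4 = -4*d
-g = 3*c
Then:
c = -6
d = 1/2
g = 18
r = -1/2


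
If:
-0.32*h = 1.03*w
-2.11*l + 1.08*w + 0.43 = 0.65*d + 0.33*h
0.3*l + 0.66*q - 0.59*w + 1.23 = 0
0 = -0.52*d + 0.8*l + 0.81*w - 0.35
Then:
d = 2.11652856789513*w - 0.243940143457828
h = -3.21875*w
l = 0.363243569131833*w + 0.278938906752412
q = 0.728828680697652*w - 1.99042677579655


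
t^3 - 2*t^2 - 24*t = t*(t - 6)*(t + 4)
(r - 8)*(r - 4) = r^2 - 12*r + 32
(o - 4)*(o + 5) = o^2 + o - 20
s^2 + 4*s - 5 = (s - 1)*(s + 5)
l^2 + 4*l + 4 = (l + 2)^2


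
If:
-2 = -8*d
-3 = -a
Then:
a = 3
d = 1/4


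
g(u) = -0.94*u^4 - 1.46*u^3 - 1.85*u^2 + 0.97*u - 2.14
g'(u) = -3.76*u^3 - 4.38*u^2 - 3.7*u + 0.97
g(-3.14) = -69.60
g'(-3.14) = 85.81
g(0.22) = -2.03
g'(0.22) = -0.10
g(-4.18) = -218.86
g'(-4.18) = 214.52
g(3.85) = -315.67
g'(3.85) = -292.77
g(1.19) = -7.95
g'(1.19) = -15.97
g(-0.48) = -2.92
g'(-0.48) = 2.15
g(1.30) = -9.90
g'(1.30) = -19.50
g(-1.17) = -5.23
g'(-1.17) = 5.33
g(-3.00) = -58.42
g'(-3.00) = 74.17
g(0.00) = -2.14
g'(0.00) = 0.97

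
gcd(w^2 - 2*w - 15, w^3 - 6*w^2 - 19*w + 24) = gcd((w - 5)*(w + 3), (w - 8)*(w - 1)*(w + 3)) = w + 3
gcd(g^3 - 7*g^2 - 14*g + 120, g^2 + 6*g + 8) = g + 4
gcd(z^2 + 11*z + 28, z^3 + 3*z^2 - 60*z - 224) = z^2 + 11*z + 28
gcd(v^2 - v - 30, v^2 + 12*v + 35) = v + 5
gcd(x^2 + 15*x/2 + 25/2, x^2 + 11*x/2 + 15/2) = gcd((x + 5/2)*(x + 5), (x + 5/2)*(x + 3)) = x + 5/2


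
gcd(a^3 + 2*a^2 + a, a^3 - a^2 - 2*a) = a^2 + a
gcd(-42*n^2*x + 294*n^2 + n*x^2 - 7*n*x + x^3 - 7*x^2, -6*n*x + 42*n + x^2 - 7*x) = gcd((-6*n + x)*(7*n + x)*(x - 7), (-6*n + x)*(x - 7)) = -6*n*x + 42*n + x^2 - 7*x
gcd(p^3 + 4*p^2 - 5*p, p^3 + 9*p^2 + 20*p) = p^2 + 5*p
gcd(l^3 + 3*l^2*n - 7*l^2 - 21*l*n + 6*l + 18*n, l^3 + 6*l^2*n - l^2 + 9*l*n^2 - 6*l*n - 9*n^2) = l^2 + 3*l*n - l - 3*n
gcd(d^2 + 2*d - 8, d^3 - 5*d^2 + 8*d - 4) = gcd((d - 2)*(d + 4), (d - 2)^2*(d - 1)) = d - 2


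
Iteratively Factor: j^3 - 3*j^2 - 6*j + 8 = (j - 4)*(j^2 + j - 2) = (j - 4)*(j + 2)*(j - 1)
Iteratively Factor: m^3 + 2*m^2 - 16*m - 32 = (m + 4)*(m^2 - 2*m - 8) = (m + 2)*(m + 4)*(m - 4)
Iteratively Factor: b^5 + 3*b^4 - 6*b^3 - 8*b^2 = (b + 4)*(b^4 - b^3 - 2*b^2) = (b - 2)*(b + 4)*(b^3 + b^2) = b*(b - 2)*(b + 4)*(b^2 + b) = b*(b - 2)*(b + 1)*(b + 4)*(b)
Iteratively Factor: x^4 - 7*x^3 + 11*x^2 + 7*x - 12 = (x - 1)*(x^3 - 6*x^2 + 5*x + 12) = (x - 1)*(x + 1)*(x^2 - 7*x + 12) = (x - 3)*(x - 1)*(x + 1)*(x - 4)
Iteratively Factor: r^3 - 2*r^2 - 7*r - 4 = (r + 1)*(r^2 - 3*r - 4) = (r - 4)*(r + 1)*(r + 1)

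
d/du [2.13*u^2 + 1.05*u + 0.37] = 4.26*u + 1.05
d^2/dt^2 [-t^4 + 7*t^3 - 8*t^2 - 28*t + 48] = -12*t^2 + 42*t - 16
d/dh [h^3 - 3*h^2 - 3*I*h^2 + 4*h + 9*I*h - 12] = 3*h^2 - 6*h - 6*I*h + 4 + 9*I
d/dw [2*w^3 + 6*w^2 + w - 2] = 6*w^2 + 12*w + 1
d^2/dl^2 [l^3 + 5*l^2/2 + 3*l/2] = 6*l + 5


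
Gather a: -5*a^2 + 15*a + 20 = -5*a^2 + 15*a + 20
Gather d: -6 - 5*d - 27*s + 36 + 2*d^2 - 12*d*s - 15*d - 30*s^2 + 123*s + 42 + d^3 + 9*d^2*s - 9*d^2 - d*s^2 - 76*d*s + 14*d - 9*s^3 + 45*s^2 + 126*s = d^3 + d^2*(9*s - 7) + d*(-s^2 - 88*s - 6) - 9*s^3 + 15*s^2 + 222*s + 72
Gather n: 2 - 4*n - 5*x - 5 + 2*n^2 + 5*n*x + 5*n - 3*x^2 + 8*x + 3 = 2*n^2 + n*(5*x + 1) - 3*x^2 + 3*x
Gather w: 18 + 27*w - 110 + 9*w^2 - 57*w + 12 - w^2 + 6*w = 8*w^2 - 24*w - 80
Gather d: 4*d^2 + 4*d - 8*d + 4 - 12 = 4*d^2 - 4*d - 8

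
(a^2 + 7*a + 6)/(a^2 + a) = (a + 6)/a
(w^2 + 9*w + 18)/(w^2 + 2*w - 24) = (w + 3)/(w - 4)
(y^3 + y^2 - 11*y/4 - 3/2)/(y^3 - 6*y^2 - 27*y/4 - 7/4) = (2*y^2 + y - 6)/(2*y^2 - 13*y - 7)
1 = 1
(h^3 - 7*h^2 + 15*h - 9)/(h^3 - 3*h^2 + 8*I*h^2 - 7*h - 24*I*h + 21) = (h^2 - 4*h + 3)/(h^2 + 8*I*h - 7)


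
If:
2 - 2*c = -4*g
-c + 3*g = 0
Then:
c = 3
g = 1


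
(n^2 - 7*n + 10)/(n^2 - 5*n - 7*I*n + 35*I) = (n - 2)/(n - 7*I)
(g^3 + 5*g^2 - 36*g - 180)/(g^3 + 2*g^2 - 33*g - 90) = (g + 6)/(g + 3)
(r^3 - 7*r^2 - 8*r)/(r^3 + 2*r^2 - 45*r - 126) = r*(r^2 - 7*r - 8)/(r^3 + 2*r^2 - 45*r - 126)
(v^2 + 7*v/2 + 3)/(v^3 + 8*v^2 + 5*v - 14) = (v + 3/2)/(v^2 + 6*v - 7)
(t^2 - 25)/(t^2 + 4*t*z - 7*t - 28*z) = (t^2 - 25)/(t^2 + 4*t*z - 7*t - 28*z)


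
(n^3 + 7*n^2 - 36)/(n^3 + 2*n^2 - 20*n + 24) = (n + 3)/(n - 2)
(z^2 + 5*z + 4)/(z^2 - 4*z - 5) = (z + 4)/(z - 5)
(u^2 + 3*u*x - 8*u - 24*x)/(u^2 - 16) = (u^2 + 3*u*x - 8*u - 24*x)/(u^2 - 16)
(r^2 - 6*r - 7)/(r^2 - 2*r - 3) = (r - 7)/(r - 3)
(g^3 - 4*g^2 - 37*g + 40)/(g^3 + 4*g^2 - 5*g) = (g - 8)/g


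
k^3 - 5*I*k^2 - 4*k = k*(k - 4*I)*(k - I)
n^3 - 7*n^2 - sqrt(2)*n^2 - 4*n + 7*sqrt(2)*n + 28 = (n - 7)*(n - 2*sqrt(2))*(n + sqrt(2))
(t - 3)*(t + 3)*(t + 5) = t^3 + 5*t^2 - 9*t - 45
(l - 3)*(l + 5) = l^2 + 2*l - 15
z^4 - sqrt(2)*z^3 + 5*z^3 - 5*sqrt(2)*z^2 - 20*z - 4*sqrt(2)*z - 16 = (z + 1)*(z + 4)*(z - 2*sqrt(2))*(z + sqrt(2))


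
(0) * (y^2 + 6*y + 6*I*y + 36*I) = 0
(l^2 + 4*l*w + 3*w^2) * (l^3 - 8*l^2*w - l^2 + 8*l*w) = l^5 - 4*l^4*w - l^4 - 29*l^3*w^2 + 4*l^3*w - 24*l^2*w^3 + 29*l^2*w^2 + 24*l*w^3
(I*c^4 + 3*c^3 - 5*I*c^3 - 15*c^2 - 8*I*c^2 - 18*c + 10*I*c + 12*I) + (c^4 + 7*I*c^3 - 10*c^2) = c^4 + I*c^4 + 3*c^3 + 2*I*c^3 - 25*c^2 - 8*I*c^2 - 18*c + 10*I*c + 12*I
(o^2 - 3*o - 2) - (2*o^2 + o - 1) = -o^2 - 4*o - 1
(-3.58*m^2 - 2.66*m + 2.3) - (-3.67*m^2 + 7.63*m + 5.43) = 0.0899999999999999*m^2 - 10.29*m - 3.13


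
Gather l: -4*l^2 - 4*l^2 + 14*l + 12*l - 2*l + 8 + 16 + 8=-8*l^2 + 24*l + 32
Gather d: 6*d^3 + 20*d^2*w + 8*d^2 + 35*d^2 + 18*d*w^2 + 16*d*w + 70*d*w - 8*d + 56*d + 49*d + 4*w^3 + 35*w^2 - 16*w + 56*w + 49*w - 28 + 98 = 6*d^3 + d^2*(20*w + 43) + d*(18*w^2 + 86*w + 97) + 4*w^3 + 35*w^2 + 89*w + 70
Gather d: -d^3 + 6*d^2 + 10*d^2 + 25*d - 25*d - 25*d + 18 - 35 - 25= -d^3 + 16*d^2 - 25*d - 42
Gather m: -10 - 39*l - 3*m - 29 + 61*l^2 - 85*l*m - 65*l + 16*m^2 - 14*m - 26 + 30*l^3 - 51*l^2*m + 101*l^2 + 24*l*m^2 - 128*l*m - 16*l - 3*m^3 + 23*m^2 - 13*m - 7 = 30*l^3 + 162*l^2 - 120*l - 3*m^3 + m^2*(24*l + 39) + m*(-51*l^2 - 213*l - 30) - 72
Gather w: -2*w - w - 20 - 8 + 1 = -3*w - 27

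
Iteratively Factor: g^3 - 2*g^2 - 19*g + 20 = (g + 4)*(g^2 - 6*g + 5) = (g - 1)*(g + 4)*(g - 5)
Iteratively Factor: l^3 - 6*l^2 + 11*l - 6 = (l - 2)*(l^2 - 4*l + 3) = (l - 2)*(l - 1)*(l - 3)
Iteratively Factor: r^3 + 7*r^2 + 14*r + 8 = (r + 2)*(r^2 + 5*r + 4) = (r + 1)*(r + 2)*(r + 4)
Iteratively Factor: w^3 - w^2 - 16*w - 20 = (w + 2)*(w^2 - 3*w - 10) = (w + 2)^2*(w - 5)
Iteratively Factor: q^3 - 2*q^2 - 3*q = (q)*(q^2 - 2*q - 3) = q*(q - 3)*(q + 1)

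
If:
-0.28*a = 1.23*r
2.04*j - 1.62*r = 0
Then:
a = -4.39285714285714*r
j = 0.794117647058823*r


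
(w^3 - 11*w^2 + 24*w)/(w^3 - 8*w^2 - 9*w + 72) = w/(w + 3)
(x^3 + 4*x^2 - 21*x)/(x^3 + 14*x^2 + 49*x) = (x - 3)/(x + 7)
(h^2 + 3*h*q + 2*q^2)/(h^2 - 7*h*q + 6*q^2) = (h^2 + 3*h*q + 2*q^2)/(h^2 - 7*h*q + 6*q^2)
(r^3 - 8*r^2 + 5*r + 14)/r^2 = r - 8 + 5/r + 14/r^2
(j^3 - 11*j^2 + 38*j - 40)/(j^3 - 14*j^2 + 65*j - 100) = (j - 2)/(j - 5)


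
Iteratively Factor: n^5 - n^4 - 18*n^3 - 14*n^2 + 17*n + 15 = (n + 3)*(n^4 - 4*n^3 - 6*n^2 + 4*n + 5) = (n + 1)*(n + 3)*(n^3 - 5*n^2 - n + 5) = (n - 1)*(n + 1)*(n + 3)*(n^2 - 4*n - 5) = (n - 1)*(n + 1)^2*(n + 3)*(n - 5)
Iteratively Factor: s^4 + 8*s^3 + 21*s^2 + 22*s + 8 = (s + 1)*(s^3 + 7*s^2 + 14*s + 8) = (s + 1)*(s + 2)*(s^2 + 5*s + 4) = (s + 1)*(s + 2)*(s + 4)*(s + 1)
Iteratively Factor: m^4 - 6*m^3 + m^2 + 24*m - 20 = (m - 2)*(m^3 - 4*m^2 - 7*m + 10) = (m - 5)*(m - 2)*(m^2 + m - 2) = (m - 5)*(m - 2)*(m - 1)*(m + 2)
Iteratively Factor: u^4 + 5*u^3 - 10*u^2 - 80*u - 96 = (u + 3)*(u^3 + 2*u^2 - 16*u - 32) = (u + 2)*(u + 3)*(u^2 - 16) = (u + 2)*(u + 3)*(u + 4)*(u - 4)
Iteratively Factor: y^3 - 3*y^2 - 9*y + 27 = (y - 3)*(y^2 - 9) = (y - 3)^2*(y + 3)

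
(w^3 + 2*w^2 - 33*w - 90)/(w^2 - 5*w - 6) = (w^2 + 8*w + 15)/(w + 1)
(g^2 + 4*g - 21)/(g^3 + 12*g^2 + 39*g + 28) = (g - 3)/(g^2 + 5*g + 4)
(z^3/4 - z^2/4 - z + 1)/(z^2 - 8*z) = (z^3 - z^2 - 4*z + 4)/(4*z*(z - 8))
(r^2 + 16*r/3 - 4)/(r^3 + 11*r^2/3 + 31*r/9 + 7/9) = 3*(3*r^2 + 16*r - 12)/(9*r^3 + 33*r^2 + 31*r + 7)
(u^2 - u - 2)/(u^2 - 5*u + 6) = (u + 1)/(u - 3)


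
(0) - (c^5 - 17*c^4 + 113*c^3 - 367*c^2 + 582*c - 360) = -c^5 + 17*c^4 - 113*c^3 + 367*c^2 - 582*c + 360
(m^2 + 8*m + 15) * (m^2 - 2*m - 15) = m^4 + 6*m^3 - 16*m^2 - 150*m - 225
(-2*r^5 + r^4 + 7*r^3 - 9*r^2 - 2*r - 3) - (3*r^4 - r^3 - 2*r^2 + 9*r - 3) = -2*r^5 - 2*r^4 + 8*r^3 - 7*r^2 - 11*r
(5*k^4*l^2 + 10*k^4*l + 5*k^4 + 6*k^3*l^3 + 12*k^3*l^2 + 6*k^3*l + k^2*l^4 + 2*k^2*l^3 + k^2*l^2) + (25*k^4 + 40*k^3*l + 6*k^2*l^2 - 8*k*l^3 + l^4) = 5*k^4*l^2 + 10*k^4*l + 30*k^4 + 6*k^3*l^3 + 12*k^3*l^2 + 46*k^3*l + k^2*l^4 + 2*k^2*l^3 + 7*k^2*l^2 - 8*k*l^3 + l^4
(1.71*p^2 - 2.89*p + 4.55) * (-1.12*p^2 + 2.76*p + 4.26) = -1.9152*p^4 + 7.9564*p^3 - 5.7878*p^2 + 0.246599999999997*p + 19.383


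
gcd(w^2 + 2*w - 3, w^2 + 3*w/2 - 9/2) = w + 3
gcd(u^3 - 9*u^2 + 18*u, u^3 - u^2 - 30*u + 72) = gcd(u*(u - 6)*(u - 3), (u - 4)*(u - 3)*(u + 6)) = u - 3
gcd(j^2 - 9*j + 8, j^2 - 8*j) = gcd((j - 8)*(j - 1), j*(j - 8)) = j - 8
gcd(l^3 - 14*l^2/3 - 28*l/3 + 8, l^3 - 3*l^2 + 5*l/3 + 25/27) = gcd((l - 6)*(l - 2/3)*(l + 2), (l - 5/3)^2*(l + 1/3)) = 1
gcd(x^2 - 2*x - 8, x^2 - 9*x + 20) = x - 4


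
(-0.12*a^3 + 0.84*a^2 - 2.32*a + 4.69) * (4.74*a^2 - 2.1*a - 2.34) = -0.5688*a^5 + 4.2336*a^4 - 12.48*a^3 + 25.137*a^2 - 4.4202*a - 10.9746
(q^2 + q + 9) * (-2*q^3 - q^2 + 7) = -2*q^5 - 3*q^4 - 19*q^3 - 2*q^2 + 7*q + 63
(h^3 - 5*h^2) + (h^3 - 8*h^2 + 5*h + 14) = 2*h^3 - 13*h^2 + 5*h + 14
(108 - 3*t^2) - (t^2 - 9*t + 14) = -4*t^2 + 9*t + 94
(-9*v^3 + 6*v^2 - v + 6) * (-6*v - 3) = 54*v^4 - 9*v^3 - 12*v^2 - 33*v - 18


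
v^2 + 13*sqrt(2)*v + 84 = (v + 6*sqrt(2))*(v + 7*sqrt(2))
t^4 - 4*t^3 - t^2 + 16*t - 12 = (t - 3)*(t - 2)*(t - 1)*(t + 2)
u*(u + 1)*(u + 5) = u^3 + 6*u^2 + 5*u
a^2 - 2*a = a*(a - 2)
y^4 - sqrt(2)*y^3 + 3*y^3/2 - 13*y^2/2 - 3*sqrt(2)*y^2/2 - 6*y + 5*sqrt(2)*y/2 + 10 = (y - 1)*(y + 5/2)*(y - 2*sqrt(2))*(y + sqrt(2))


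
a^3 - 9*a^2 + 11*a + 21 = (a - 7)*(a - 3)*(a + 1)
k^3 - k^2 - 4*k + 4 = (k - 2)*(k - 1)*(k + 2)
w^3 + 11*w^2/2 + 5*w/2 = w*(w + 1/2)*(w + 5)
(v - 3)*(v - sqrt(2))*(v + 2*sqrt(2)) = v^3 - 3*v^2 + sqrt(2)*v^2 - 3*sqrt(2)*v - 4*v + 12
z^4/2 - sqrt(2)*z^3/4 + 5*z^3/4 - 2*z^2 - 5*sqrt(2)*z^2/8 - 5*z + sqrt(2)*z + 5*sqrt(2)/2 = (z/2 + 1)*(z - 2)*(z + 5/2)*(z - sqrt(2)/2)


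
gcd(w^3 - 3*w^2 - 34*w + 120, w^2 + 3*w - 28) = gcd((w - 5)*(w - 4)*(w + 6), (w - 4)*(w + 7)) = w - 4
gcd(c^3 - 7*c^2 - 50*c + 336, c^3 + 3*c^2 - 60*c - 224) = c^2 - c - 56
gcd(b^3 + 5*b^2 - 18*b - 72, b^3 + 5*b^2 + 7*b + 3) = b + 3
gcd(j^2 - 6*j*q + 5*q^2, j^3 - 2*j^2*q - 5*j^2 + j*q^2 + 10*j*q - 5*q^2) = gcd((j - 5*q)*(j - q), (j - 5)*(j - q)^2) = -j + q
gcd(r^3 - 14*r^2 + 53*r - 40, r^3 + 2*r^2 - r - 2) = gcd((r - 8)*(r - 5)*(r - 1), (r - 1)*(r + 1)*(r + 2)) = r - 1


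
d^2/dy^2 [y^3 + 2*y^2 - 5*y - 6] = 6*y + 4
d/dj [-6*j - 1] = -6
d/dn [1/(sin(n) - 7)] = -cos(n)/(sin(n) - 7)^2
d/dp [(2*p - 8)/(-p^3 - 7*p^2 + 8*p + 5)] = 2*(2*p^3 - 5*p^2 - 56*p + 37)/(p^6 + 14*p^5 + 33*p^4 - 122*p^3 - 6*p^2 + 80*p + 25)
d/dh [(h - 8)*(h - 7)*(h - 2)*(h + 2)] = 4*h^3 - 45*h^2 + 104*h + 60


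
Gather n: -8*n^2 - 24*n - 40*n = -8*n^2 - 64*n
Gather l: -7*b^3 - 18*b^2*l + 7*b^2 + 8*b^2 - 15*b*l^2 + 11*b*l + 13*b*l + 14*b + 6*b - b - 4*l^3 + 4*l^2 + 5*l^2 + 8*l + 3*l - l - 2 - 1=-7*b^3 + 15*b^2 + 19*b - 4*l^3 + l^2*(9 - 15*b) + l*(-18*b^2 + 24*b + 10) - 3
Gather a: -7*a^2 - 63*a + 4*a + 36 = -7*a^2 - 59*a + 36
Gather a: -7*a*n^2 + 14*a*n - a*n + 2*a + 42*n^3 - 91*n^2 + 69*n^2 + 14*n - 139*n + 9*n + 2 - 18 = a*(-7*n^2 + 13*n + 2) + 42*n^3 - 22*n^2 - 116*n - 16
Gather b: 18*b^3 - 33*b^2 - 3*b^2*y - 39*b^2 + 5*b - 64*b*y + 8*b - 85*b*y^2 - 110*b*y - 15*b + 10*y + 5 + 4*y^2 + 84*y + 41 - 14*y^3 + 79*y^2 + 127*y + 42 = 18*b^3 + b^2*(-3*y - 72) + b*(-85*y^2 - 174*y - 2) - 14*y^3 + 83*y^2 + 221*y + 88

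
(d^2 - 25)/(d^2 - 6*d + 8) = (d^2 - 25)/(d^2 - 6*d + 8)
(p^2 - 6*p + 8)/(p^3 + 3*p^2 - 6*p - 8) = (p - 4)/(p^2 + 5*p + 4)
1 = 1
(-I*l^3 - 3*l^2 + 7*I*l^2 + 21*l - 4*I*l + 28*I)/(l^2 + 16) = (-I*l^2 + l*(1 + 7*I) - 7)/(l + 4*I)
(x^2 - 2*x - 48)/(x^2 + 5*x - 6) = (x - 8)/(x - 1)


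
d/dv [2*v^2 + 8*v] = 4*v + 8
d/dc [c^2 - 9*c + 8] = 2*c - 9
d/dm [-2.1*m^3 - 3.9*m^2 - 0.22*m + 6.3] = -6.3*m^2 - 7.8*m - 0.22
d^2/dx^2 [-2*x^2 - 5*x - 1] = -4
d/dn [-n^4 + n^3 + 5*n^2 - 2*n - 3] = -4*n^3 + 3*n^2 + 10*n - 2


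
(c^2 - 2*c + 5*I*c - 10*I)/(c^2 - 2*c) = (c + 5*I)/c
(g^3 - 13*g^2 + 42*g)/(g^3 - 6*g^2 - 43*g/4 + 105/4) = 4*g*(g - 6)/(4*g^2 + 4*g - 15)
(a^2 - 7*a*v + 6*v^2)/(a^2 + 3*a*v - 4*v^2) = (a - 6*v)/(a + 4*v)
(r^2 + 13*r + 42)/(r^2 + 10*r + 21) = (r + 6)/(r + 3)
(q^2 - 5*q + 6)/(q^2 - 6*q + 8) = (q - 3)/(q - 4)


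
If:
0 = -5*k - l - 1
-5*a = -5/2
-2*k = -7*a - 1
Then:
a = 1/2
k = 9/4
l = -49/4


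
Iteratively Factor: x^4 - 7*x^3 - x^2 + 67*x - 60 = (x - 5)*(x^3 - 2*x^2 - 11*x + 12) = (x - 5)*(x + 3)*(x^2 - 5*x + 4) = (x - 5)*(x - 4)*(x + 3)*(x - 1)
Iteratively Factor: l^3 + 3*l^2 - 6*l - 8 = (l - 2)*(l^2 + 5*l + 4) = (l - 2)*(l + 1)*(l + 4)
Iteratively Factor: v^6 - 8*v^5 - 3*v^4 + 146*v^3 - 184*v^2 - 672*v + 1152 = (v - 4)*(v^5 - 4*v^4 - 19*v^3 + 70*v^2 + 96*v - 288) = (v - 4)*(v + 3)*(v^4 - 7*v^3 + 2*v^2 + 64*v - 96) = (v - 4)^2*(v + 3)*(v^3 - 3*v^2 - 10*v + 24) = (v - 4)^2*(v - 2)*(v + 3)*(v^2 - v - 12) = (v - 4)^3*(v - 2)*(v + 3)*(v + 3)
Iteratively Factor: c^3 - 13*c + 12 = (c - 3)*(c^2 + 3*c - 4) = (c - 3)*(c + 4)*(c - 1)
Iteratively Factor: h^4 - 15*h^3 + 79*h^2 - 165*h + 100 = (h - 1)*(h^3 - 14*h^2 + 65*h - 100) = (h - 4)*(h - 1)*(h^2 - 10*h + 25) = (h - 5)*(h - 4)*(h - 1)*(h - 5)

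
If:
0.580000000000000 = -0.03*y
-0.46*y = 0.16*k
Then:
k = 55.58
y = -19.33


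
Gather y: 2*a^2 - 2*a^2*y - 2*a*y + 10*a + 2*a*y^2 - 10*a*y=2*a^2 + 2*a*y^2 + 10*a + y*(-2*a^2 - 12*a)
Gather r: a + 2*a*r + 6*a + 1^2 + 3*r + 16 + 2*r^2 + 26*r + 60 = 7*a + 2*r^2 + r*(2*a + 29) + 77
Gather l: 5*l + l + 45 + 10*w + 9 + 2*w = 6*l + 12*w + 54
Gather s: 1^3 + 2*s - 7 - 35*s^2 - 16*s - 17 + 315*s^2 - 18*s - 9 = 280*s^2 - 32*s - 32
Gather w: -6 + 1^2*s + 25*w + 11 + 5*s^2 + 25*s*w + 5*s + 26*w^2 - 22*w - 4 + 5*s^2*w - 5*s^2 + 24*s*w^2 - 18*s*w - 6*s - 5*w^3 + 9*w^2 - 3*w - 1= -5*w^3 + w^2*(24*s + 35) + w*(5*s^2 + 7*s)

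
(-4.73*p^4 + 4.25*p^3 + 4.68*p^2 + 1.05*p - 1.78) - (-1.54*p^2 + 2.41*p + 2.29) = -4.73*p^4 + 4.25*p^3 + 6.22*p^2 - 1.36*p - 4.07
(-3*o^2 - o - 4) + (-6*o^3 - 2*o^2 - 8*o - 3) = -6*o^3 - 5*o^2 - 9*o - 7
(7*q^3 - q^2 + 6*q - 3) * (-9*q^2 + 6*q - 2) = -63*q^5 + 51*q^4 - 74*q^3 + 65*q^2 - 30*q + 6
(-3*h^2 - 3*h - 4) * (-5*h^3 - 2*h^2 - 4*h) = 15*h^5 + 21*h^4 + 38*h^3 + 20*h^2 + 16*h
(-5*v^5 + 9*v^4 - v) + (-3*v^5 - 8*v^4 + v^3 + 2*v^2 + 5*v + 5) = -8*v^5 + v^4 + v^3 + 2*v^2 + 4*v + 5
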